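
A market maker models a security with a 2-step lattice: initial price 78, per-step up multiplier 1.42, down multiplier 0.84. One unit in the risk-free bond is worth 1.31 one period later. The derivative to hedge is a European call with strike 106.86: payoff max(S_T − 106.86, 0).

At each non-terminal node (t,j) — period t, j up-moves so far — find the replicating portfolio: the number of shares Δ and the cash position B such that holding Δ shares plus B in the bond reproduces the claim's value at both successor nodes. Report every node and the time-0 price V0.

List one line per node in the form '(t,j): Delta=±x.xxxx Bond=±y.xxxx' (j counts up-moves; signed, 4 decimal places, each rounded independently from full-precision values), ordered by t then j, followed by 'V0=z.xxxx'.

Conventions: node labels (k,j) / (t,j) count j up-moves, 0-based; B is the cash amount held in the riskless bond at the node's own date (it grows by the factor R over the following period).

Under the risk-neutral measure, an up-move has probability p* = (R−d)/(u−d) = 0.8103 and values discount at R = 1.31.
Payoffs at expiry: V(2,0)=0.0000, V(2,1)=0.0000, V(2,2)=50.4192
Node (1,0) S=65.5200: V=(p*·0.0000+(1−p*)·0.0000)/1.31=0.0000; Δ=(0.0000−0.0000)/(93.0384−55.0368)=0.0000; B=V−Δ·S=0.0000
Node (1,1) S=110.7600: V=(p*·50.4192+(1−p*)·0.0000)/1.31=31.1885; Δ=(50.4192−0.0000)/(157.2792−93.0384)=0.7848; B=V−Δ·S=-55.7412
Node (0,0) S=78.0000: V=(p*·31.1885+(1−p*)·0.0000)/1.31=19.2927; Δ=(31.1885−0.0000)/(110.7600−65.5200)=0.6894; B=V−Δ·S=-34.4806
Verification: the root portfolio costs Δ(0,0)·S0 + B(0,0) = 19.2927, matching V0.

(0,0): Delta=0.6894 Bond=-34.4806
(1,0): Delta=0.0000 Bond=0.0000
(1,1): Delta=0.7848 Bond=-55.7412
V0=19.2927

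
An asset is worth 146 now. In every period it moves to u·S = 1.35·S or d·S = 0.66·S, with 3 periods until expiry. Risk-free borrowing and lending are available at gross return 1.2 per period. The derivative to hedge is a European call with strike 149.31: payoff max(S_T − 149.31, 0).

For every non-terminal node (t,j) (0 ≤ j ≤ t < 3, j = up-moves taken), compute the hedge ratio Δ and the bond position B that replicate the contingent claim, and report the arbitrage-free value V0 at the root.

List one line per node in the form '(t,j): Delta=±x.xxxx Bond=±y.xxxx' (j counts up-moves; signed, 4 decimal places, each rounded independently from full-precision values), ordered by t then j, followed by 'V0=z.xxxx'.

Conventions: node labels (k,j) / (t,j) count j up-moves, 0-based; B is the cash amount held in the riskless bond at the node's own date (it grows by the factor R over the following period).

Arbitrage-free pricing uses the up-move probability p* = (R−d)/(u−d) = 0.7826, discounting each step at R = 1.2.
Payoffs at expiry: V(3,0)=0.0000, V(3,1)=0.0000, V(3,2)=26.3061, V(3,3)=209.9048
  t=2,j=0: stock 63.5976 → up 85.8568 (V=0.0000), down 41.9744 (V=0.0000). Price 0.0000; hedge Δ=0.0000, bond B=0.0000.
  t=2,j=1: stock 130.0860 → up 175.6161 (V=26.3061), down 85.8568 (V=0.0000). Price 17.1562; hedge Δ=0.2931, bond B=-20.9686.
  t=2,j=2: stock 266.0850 → up 359.2148 (V=209.9048), down 175.6161 (V=26.3061). Price 141.6600; hedge Δ=1.0000, bond B=-124.4250.
  t=1,j=0: stock 96.3600 → up 130.0860 (V=17.1562), down 63.5976 (V=0.0000). Price 11.1888; hedge Δ=0.2580, bond B=-13.6752.
  t=1,j=1: stock 197.1000 → up 266.0850 (V=141.6600), down 130.0860 (V=17.1562). Price 95.4950; hedge Δ=0.9155, bond B=-84.9454.
  t=0,j=0: stock 146.0000 → up 197.1000 (V=95.4950), down 96.3600 (V=11.1888). Price 64.3063; hedge Δ=0.8369, bond B=-57.8766.
Verification: the root portfolio costs Δ(0,0)·S0 + B(0,0) = 64.3063, matching V0.

(0,0): Delta=0.8369 Bond=-57.8766
(1,0): Delta=0.2580 Bond=-13.6752
(1,1): Delta=0.9155 Bond=-84.9454
(2,0): Delta=0.0000 Bond=0.0000
(2,1): Delta=0.2931 Bond=-20.9686
(2,2): Delta=1.0000 Bond=-124.4250
V0=64.3063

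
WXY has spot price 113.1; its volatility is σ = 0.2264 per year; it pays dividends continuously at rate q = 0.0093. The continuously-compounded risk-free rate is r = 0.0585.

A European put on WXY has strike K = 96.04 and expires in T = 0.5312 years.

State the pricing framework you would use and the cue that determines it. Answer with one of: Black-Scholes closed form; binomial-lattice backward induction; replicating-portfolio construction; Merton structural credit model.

Key observation: the instrument is a plain European put (strike 96.04) on a lognormal asset; the exact continuous-time formula applies directly.

framework: Black-Scholes closed form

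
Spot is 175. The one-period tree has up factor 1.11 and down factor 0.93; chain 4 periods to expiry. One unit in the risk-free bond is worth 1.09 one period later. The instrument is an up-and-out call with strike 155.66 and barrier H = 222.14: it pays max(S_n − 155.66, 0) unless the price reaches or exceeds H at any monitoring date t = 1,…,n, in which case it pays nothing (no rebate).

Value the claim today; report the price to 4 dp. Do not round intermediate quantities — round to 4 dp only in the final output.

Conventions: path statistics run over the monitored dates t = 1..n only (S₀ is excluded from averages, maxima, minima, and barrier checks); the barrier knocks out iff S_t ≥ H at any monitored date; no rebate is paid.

price = 1.2802

No-arbitrage gives p* = (R−d)/(u−d) = 0.8889: enumerate every path, weight its payoff by its p*-probability, and discount by R^4.
Enumerate all 2^4 = 16 price paths (U = up ×1.11, D = down ×0.93); each path with k up-moves has probability p*^k·(1−p*)^(4−k).
DDDD: M=162.7500, payoff=0.0000, prob=0.000152
UDDD: M=194.2500, payoff=0.5863, prob=0.001219
DUDD: M=180.6525, payoff=0.5863, prob=0.001219
UUDD: M=215.6175, payoff=30.8276, prob=0.009755
DDUD: M=168.0068, payoff=0.5863, prob=0.001219
UDUD: M=200.5243, payoff=30.8276, prob=0.009755
DUUD: M=200.5243, payoff=30.8276, prob=0.009755
UUUD: M=239.3354, payoff=0.0000, prob=0.078037
DDDU: M=162.7500, payoff=0.5863, prob=0.001219
UDDU: M=194.2500, payoff=30.8276, prob=0.009755
DUDU: M=186.4876, payoff=30.8276, prob=0.009755
UUDU: M=222.5819, payoff=0.0000, prob=0.078037
DDUU: M=186.4876, payoff=30.8276, prob=0.009755
UDUU: M=222.5819, payoff=0.0000, prob=0.078037
DUUU: M=222.5819, payoff=0.0000, prob=0.078037
UUUU: M=265.6623, payoff=0.0000, prob=0.624295
Price = Σ prob·payoff / R^4 = 1.807126 / 1.411582 = 1.2802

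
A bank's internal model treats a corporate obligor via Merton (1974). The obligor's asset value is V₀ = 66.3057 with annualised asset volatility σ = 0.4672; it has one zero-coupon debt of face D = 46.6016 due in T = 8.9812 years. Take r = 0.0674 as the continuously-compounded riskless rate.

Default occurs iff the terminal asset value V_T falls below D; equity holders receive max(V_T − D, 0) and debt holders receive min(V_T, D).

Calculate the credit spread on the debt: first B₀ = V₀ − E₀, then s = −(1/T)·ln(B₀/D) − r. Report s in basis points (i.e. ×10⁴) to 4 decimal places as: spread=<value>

spread=380.7732

With assets at 66.3057 and a single debt payment of 46.6016 at 8.9812 years:
d₁ = [ln(V₀/D) + (r + σ²/2)T] / (σ√T)
   = [ln(66.3057/46.6016) + (0.0674 + 0.5·0.4672²)·8.9812] / (0.4672·√8.9812)
   = [0.352641 + 1.585522] / 1.400135 = 1.384269
d₂ = d₁ − σ√T = 1.384269 − 1.400135 = -0.015867
N(d₁) = 0.916862,  N(d₂) = 0.493670,  e^(−rT) = 0.545893
E₀ = V₀·N(d₁) − D·e^(−rT)·N(d₂)
   = 66.3057·0.916862 − 46.6016·0.545893·0.493670 = 48.234456
B₀ = V₀ − E₀ = 66.3057 − 48.234456 = 18.071244
spread = −(1/T)·ln(B₀/D) − r = −(1/8.9812)·ln(18.071244/46.6016) − 0.0674 = 0.03807732
in basis points: 0.03807732 × 10⁴ = 380.7732 bp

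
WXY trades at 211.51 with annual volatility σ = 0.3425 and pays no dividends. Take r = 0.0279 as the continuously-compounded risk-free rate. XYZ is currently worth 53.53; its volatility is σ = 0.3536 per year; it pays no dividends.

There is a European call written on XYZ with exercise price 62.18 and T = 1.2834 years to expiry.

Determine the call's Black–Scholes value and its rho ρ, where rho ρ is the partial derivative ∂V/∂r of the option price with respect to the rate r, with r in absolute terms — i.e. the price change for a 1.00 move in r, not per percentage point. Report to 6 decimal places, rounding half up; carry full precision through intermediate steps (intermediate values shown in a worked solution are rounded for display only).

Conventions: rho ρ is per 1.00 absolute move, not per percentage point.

σ√T = 0.3536·√1.2834 = 0.400584
d₁ = (ln(S/K) + (r+σ²/2)T) / (σ√T) = (ln(53.53/62.18) + (0.0279+0.3536²/2)·1.2834) / 0.400584 = (-0.149791 + 0.116041) / 0.400584 = -0.084254
d₂ = d₁ − σ√T = -0.084254 − 0.400584 = -0.484837
e^{−rT} = 0.964827
N(d₁) = 0.466427,  N(d₂) = 0.313896
Call price V = S·N(d₁) − K·e^{−rT}·N(d₂) = 24.967857 − 18.831529 = 6.136329
ρ = K·T·e^{−rT}·N(d₂) = 24.168384

price = 6.136329
ρ = 24.168384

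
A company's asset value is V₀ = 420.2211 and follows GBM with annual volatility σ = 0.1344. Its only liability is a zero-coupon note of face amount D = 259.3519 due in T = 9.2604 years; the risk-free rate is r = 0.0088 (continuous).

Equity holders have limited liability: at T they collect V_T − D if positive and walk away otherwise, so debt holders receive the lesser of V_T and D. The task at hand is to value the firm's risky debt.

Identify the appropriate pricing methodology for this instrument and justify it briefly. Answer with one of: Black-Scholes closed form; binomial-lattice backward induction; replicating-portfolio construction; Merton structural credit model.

Key observation: a levered firm with one bullet debt due at 9.2604 years is the canonical structural-credit setup: equity is a call on the firm's assets struck at the face value.

framework: Merton structural credit model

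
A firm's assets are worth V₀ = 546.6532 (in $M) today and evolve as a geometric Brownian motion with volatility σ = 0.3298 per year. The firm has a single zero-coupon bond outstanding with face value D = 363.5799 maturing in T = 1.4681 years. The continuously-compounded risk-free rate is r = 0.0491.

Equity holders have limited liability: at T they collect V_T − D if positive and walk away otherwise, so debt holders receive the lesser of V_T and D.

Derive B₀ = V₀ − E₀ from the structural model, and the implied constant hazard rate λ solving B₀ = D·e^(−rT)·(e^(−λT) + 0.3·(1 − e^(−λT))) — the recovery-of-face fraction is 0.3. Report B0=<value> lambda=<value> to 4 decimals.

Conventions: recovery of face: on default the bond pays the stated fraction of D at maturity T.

Apply the equity-as-call identities (strike 363.5799, horizon 1.4681 years):
d₁ = [ln(V₀/D) + (r + σ²/2)T] / (σ√T)
   = [ln(546.6532/363.5799) + (0.0491 + 0.5·0.3298²)·1.4681] / (0.3298·√1.4681)
   = [0.407816 + 0.151925] / 0.399603 = 1.400742
d₂ = d₁ − σ√T = 1.400742 − 0.399603 = 1.001139
N(d₁) = 0.919354,  N(d₂) = 0.841620,  e^(−rT) = 0.930453
E₀ = V₀·N(d₁) − D·e^(−rT)·N(d₂)
   = 546.6532·0.919354 − 363.5799·0.930453·0.841620 = 217.852923
B₀ = V₀ − E₀ = 546.6532 − 217.852923 = 328.800277
e^(−λT) = (B₀·e^(rT)/D − 0.3)/(1 − 0.3) = (328.8003·1.074745/363.5799 − 0.3)/0.7 = 0.95990930
λ = −ln(0.95990930)/1.4681 = 0.027870

B0=328.8003 lambda=0.0279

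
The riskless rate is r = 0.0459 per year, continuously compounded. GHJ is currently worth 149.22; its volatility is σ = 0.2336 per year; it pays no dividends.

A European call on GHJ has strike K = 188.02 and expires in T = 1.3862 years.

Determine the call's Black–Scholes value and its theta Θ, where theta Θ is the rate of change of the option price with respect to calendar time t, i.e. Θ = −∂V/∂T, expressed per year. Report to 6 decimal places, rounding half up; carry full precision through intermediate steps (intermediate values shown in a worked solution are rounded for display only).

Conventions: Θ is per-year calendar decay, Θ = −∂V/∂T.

price = 7.379566
Θ = -7.128082

σ√T = 0.2336·√1.3862 = 0.275034
d₁ = (ln(S/K) + (r+σ²/2)T) / (σ√T) = (ln(149.22/188.02) + (0.0459+0.2336²/2)·1.3862) / 0.275034 = (-0.231127 + 0.101448) / 0.275034 = -0.471500
d₂ = d₁ − σ√T = -0.471500 − 0.275034 = -0.746533
e^{−rT} = 0.938355
N(d₁) = 0.318642,  N(d₂) = 0.227673
Call price V = S·N(d₁) − K·e^{−rT}·N(d₂) = 47.547751 − 40.168185 = 7.379566
φ(d₁) = (1/√(2π))·e^{−d₁²/2} = 0.356973
Θ = −S·φ(d₁)·σ/(2√T) − r·K·e^{−rT}·N(d₂) = −5.284362 − 1.843720 = -7.128082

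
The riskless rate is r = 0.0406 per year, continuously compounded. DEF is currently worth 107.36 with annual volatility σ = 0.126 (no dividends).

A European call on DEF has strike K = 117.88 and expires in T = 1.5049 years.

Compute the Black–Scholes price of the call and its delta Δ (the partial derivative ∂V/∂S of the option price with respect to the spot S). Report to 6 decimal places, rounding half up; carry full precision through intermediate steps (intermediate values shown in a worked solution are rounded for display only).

price = 5.102564
Δ = 0.447412

σ√T = 0.126·√1.5049 = 0.154570
d₁ = (ln(S/K) + (r+σ²/2)T) / (σ√T) = (ln(107.36/117.88) + (0.0406+0.126²/2)·1.5049) / 0.154570 = (-0.093479 + 0.073045) / 0.154570 = -0.132203
d₂ = d₁ − σ√T = -0.132203 − 0.154570 = -0.286773
e^{−rT} = 0.940730
N(d₁) = 0.447412,  N(d₂) = 0.387143
Call price V = S·N(d₁) − K·e^{−rT}·N(d₂) = 48.034118 − 42.931555 = 5.102564
Δ = N(d₁) = 0.447412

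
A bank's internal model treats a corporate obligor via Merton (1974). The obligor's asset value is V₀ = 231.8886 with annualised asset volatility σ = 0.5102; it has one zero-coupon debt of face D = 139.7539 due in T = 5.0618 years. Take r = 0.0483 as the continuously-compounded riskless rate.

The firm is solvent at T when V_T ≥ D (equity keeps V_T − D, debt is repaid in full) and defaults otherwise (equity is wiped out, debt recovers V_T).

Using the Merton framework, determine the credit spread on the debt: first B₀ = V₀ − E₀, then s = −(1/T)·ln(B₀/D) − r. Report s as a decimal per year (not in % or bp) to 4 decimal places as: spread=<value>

spread=0.0531

With assets at 231.8886 and a single debt payment of 139.7539 at 5.0618 years:
d₁ = [ln(V₀/D) + (r + σ²/2)T] / (σ√T)
   = [ln(231.8886/139.7539) + (0.0483 + 0.5·0.5102²)·5.0618] / (0.5102·√5.0618)
   = [0.506374 + 0.903288] / 1.147871 = 1.228067
d₂ = d₁ − σ√T = 1.228067 − 1.147871 = 0.080197
N(d₁) = 0.890289,  N(d₂) = 0.531960,  e^(−rT) = 0.783108
E₀ = V₀·N(d₁) − D·e^(−rT)·N(d₂)
   = 231.8886·0.890289 − 139.7539·0.783108·0.531960 = 148.228989
B₀ = V₀ − E₀ = 231.8886 − 148.228989 = 83.659611
spread = −(1/T)·ln(B₀/D) − r = −(1/5.0618)·ln(83.659611/139.7539) − 0.0483 = 0.05307238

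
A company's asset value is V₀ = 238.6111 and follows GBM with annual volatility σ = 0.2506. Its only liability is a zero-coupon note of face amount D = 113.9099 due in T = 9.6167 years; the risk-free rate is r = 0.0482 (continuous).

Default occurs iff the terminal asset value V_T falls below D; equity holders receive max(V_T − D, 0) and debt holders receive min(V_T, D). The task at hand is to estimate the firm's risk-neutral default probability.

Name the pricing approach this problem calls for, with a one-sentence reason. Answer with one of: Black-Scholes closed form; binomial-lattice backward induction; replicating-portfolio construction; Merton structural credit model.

Key observation: the question is about default risk generated by asset-value dynamics against a debt face of 113.9099 — the structural framework prices exactly that.

framework: Merton structural credit model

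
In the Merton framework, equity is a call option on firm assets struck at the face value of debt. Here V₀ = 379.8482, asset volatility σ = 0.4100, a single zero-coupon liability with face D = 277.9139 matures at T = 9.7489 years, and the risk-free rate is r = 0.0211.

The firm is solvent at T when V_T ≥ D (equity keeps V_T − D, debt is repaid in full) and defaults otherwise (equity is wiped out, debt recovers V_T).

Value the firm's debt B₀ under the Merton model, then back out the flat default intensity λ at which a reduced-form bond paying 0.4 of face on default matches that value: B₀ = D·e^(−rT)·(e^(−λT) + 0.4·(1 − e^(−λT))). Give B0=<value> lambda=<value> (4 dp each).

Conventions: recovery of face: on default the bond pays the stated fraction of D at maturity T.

Apply the equity-as-call identities (strike 277.9139, horizon 9.7489 years):
d₁ = [ln(V₀/D) + (r + σ²/2)T] / (σ√T)
   = [ln(379.8482/277.9139) + (0.0211 + 0.5·0.4100²)·9.7489] / (0.4100·√9.7489)
   = [0.312460 + 1.025097] / 1.280152 = 1.044842
d₂ = d₁ − σ√T = 1.044842 − 1.280152 = -0.235310
N(d₁) = 0.851952,  N(d₂) = 0.406984,  e^(−rT) = 0.814076
E₀ = V₀·N(d₁) − D·e^(−rT)·N(d₂)
   = 379.8482·0.851952 − 277.9139·0.814076·0.406984 = 231.535177
B₀ = V₀ − E₀ = 379.8482 − 231.535177 = 148.313023
e^(−λT) = (B₀·e^(rT)/D − 0.4)/(1 − 0.4) = (148.3130·1.228387/277.9139 − 0.4)/0.6 = 0.42591234
λ = −ln(0.42591234)/9.7489 = 0.087551

B0=148.3130 lambda=0.0876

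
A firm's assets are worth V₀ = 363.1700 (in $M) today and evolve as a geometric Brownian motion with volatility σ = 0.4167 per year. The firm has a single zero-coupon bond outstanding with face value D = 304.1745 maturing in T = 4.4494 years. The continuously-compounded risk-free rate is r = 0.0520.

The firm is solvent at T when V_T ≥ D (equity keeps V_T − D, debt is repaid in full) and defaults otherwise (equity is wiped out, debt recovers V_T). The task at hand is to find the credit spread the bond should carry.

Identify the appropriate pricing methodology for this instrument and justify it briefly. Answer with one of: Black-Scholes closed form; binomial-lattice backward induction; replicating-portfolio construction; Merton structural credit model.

Key observation: a levered firm with one bullet debt due at 4.4494 years is the canonical structural-credit setup: equity is a call on the firm's assets struck at the face value.

framework: Merton structural credit model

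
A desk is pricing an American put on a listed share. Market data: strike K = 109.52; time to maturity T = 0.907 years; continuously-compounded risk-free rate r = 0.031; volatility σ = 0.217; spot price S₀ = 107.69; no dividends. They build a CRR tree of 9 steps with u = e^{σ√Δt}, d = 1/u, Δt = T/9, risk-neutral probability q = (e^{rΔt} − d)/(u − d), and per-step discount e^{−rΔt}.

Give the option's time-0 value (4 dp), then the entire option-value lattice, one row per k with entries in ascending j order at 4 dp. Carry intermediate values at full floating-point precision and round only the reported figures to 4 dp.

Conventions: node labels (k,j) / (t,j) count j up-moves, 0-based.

Δt=0.10078, u=1.07132, d=0.93343, q=0.50548, disc=e^(-rΔt)=0.99688
k=9 terminal: V=max(K-S,0) → 51.5882 43.0306 33.2089 21.9364 8.9988 0.0000 0.0000 0.0000 0.0000 0.0000
k=8: j=0 S=62.0633 intr=47.4567 cont=47.1151 V=47.4567[EX]; j=1 S=71.2311 intr=38.2889 cont=37.9472 V=38.2889[EX]; j=2 S=81.7533 intr=27.7667 cont=27.4251 V=27.7667[EX]; j=3 S=93.8297 intr=15.6903 cont=15.3487 V=15.6903[EX]; j=4 S=107.6900 intr=1.8300 cont=4.4362 V=4.4362[hold]; j=5 S=123.5977 intr=0.0000 cont=0.0000 V=0.0000[hold]; j=6 S=141.8553 intr=0.0000 cont=0.0000 V=0.0000[hold]; j=7 S=162.8099 intr=0.0000 cont=0.0000 V=0.0000[hold]; j=8 S=186.8599 intr=0.0000 cont=0.0000 V=0.0000[hold]
k=7: j=0 S=66.4894 intr=43.0306 cont=42.6890 V=43.0306[EX]; j=1 S=76.3111 intr=33.2089 cont=32.8673 V=33.2089[EX]; j=2 S=87.5836 intr=21.9364 cont=21.5948 V=21.9364[EX]; j=3 S=100.5212 intr=8.9988 cont=9.9704 V=9.9704[hold]; j=4 S=115.3700 intr=0.0000 cont=2.1870 V=2.1870[hold]; j=5 S=132.4122 intr=0.0000 cont=0.0000 V=0.0000[hold]; j=6 S=151.9719 intr=0.0000 cont=0.0000 V=0.0000[hold]; j=7 S=174.4209 intr=0.0000 cont=0.0000 V=0.0000[hold]
k=6: j=0 S=71.2311 intr=38.2889 cont=37.9472 V=38.2889[EX]; j=1 S=81.7533 intr=27.7667 cont=27.4251 V=27.7667[EX]; j=2 S=93.8297 intr=15.6903 cont=15.8383 V=15.8383[hold]; j=3 S=107.6900 intr=1.8300 cont=6.0172 V=6.0172[hold]; j=4 S=123.5977 intr=0.0000 cont=1.0781 V=1.0781[hold]; j=5 S=141.8553 intr=0.0000 cont=0.0000 V=0.0000[hold]; j=6 S=162.8099 intr=0.0000 cont=0.0000 V=0.0000[hold]
k=5: j=0 S=76.3111 intr=33.2089 cont=32.8673 V=33.2089[EX]; j=1 S=87.5836 intr=21.9364 cont=21.6694 V=21.9364[EX]; j=2 S=100.5212 intr=8.9988 cont=10.8401 V=10.8401[hold]; j=3 S=115.3700 intr=0.0000 cont=3.5096 V=3.5096[hold]; j=4 S=132.4122 intr=0.0000 cont=0.5315 V=0.5315[hold]; j=5 S=151.9719 intr=0.0000 cont=0.0000 V=0.0000[hold]
k=4: j=0 S=81.7533 intr=27.7667 cont=27.4251 V=27.7667[EX]; j=1 S=93.8297 intr=15.6903 cont=16.2765 V=16.2765[hold]; j=2 S=107.6900 intr=1.8300 cont=7.1124 V=7.1124[hold]; j=3 S=123.5977 intr=0.0000 cont=1.9980 V=1.9980[hold]; j=4 S=141.8553 intr=0.0000 cont=0.2620 V=0.2620[hold]
k=3: j=0 S=87.5836 intr=21.9364 cont=21.8902 V=21.9364[EX]; j=1 S=100.5212 intr=8.9988 cont=11.6080 V=11.6080[hold]; j=2 S=115.3700 intr=0.0000 cont=4.5131 V=4.5131[hold]; j=3 S=132.4122 intr=0.0000 cont=1.1170 V=1.1170[hold]
k=2: j=0 S=93.8297 intr=15.6903 cont=16.6635 V=16.6635[hold]; j=1 S=107.6900 intr=1.8300 cont=7.9966 V=7.9966[hold]; j=2 S=123.5977 intr=0.0000 cont=2.7877 V=2.7877[hold]
k=1: j=0 S=100.5212 intr=8.9988 cont=12.2443 V=12.2443[hold]; j=1 S=115.3700 intr=0.0000 cont=5.3469 V=5.3469[hold]
k=0: j=0 S=107.6900 intr=1.8300 cont=8.7305 V=8.7305[hold]

price = 8.7305
tree:
8.7305
12.2443 5.3469
16.6635 7.9966 2.7877
21.9364 11.6080 4.5131 1.1170
27.7667 16.2765 7.1124 1.9980 0.2620
33.2089 21.9364 10.8401 3.5096 0.5315 0.0000
38.2889 27.7667 15.8383 6.0172 1.0781 0.0000 0.0000
43.0306 33.2089 21.9364 9.9704 2.1870 0.0000 0.0000 0.0000
47.4567 38.2889 27.7667 15.6903 4.4362 0.0000 0.0000 0.0000 0.0000
51.5882 43.0306 33.2089 21.9364 8.9988 0.0000 0.0000 0.0000 0.0000 0.0000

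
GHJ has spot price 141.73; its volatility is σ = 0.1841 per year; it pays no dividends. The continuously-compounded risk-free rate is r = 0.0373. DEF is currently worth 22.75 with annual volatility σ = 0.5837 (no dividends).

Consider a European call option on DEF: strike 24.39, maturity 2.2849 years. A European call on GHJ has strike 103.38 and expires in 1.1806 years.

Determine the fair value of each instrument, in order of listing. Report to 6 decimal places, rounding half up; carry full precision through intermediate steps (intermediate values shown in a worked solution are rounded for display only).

[DEF call K=24.39]
σ√T = 0.5837·√2.2849 = 0.882314
d₁ = (ln(S/K) + (r+σ²/2)T) / (σ√T) = (ln(22.75/24.39) + (0.0373+0.5837²/2)·2.2849) / 0.882314 = (-0.069608 + 0.474466) / 0.882314 = 0.458859
d₂ = d₁ − σ√T = 0.458859 − 0.882314 = -0.423455
e^{−rT} = 0.918304
N(d₁) = 0.676832,  N(d₂) = 0.335982
price = S·N(d₁) − K·e^{−rT}·N(d₂) = 15.397935 − 7.525126 = 7.872809
[GHJ call K=103.38]
σ√T = 0.1841·√1.1806 = 0.200035
d₁ = (ln(S/K) + (r+σ²/2)T) / (σ√T) = (ln(141.73/103.38) + (0.0373+0.1841²/2)·1.1806) / 0.200035 = (0.315512 + 0.064043) / 0.200035 = 1.897450
d₂ = d₁ − σ√T = 1.897450 − 0.200035 = 1.697415
e^{−rT} = 0.956919
N(d₁) = 0.971116,  N(d₂) = 0.955191
price = S·N(d₁) − K·e^{−rT}·N(d₂) = 137.636227 − 94.493501 = 43.142725

price(DEF call K=24.39) = 7.872809
price(GHJ call K=103.38) = 43.142725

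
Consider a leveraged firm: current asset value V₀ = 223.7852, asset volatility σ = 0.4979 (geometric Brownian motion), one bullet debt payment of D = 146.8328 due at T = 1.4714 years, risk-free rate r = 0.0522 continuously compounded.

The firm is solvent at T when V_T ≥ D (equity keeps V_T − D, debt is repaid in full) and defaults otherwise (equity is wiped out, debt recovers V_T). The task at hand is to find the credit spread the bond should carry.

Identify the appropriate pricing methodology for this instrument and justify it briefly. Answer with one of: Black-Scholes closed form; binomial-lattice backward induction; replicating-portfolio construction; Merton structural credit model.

framework: Merton structural credit model

Key observation: with the firm-asset dynamics (V₀ = 223.7852) and a single zero-coupon liability of face 146.8328 given, debt value, spread, and default probability all derive from the option view of the balance sheet.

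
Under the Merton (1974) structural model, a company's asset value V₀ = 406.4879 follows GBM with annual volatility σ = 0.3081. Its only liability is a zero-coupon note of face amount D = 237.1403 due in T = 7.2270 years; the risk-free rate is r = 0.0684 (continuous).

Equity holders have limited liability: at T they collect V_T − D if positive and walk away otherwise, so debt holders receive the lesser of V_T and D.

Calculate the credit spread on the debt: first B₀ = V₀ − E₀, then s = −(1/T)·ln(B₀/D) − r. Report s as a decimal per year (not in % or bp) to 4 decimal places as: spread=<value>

spread=0.0095

Apply the equity-as-call identities (strike 237.1403, horizon 7.2270 years):
d₁ = [ln(V₀/D) + (r + σ²/2)T] / (σ√T)
   = [ln(406.4879/237.1403) + (0.0684 + 0.5·0.3081²)·7.2270] / (0.3081·√7.2270)
   = [0.538902 + 0.837340] / 0.828268 = 1.661592
d₂ = d₁ − σ√T = 1.661592 − 0.828268 = 0.833324
N(d₁) = 0.951703,  N(d₂) = 0.797669,  e^(−rT) = 0.609981
E₀ = V₀·N(d₁) − D·e^(−rT)·N(d₂)
   = 406.4879·0.951703 − 237.1403·0.609981·0.797669 = 271.471862
B₀ = V₀ − E₀ = 406.4879 − 271.471862 = 135.016038
spread = −(1/T)·ln(B₀/D) − r = −(1/7.2270)·ln(135.016038/237.1403) − 0.0684 = 0.00953806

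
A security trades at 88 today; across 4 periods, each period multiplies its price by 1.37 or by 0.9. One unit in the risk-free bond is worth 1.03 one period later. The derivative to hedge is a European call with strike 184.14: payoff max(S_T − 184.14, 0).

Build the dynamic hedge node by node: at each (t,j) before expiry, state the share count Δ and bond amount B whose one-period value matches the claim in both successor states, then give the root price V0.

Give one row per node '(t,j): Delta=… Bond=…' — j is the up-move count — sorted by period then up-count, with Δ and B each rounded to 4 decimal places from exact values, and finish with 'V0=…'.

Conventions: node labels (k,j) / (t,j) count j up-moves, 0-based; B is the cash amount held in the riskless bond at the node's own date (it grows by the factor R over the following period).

(0,0): Delta=0.1215 Bond=-8.9736
(1,0): Delta=0.0378 Bond=-2.6158
(1,1): Delta=0.2652 Bond=-26.5749
(2,0): Delta=0.0000 Bond=0.0000
(2,1): Delta=0.1027 Bond=-9.7409
(2,2): Delta=0.5444 Bond=-73.4848
(3,0): Delta=0.0000 Bond=0.0000
(3,1): Delta=0.0000 Bond=0.0000
(3,2): Delta=0.2793 Bond=-36.2736
(3,3): Delta=1.0000 Bond=-178.7767
V0=1.7160

Risk-neutral probability p* = (R−d)/(u−d) = (1.03−0.9)/(1.37−0.9) = 0.2766.
Payoffs at expiry: V(4,0)=0.0000, V(4,1)=0.0000, V(4,2)=0.0000, V(4,3)=19.5112, V(4,4)=125.8623
Node (3,0) S=64.1520: V=(p*·0.0000+(1−p*)·0.0000)/1.03=0.0000; Δ=(0.0000−0.0000)/(87.8882−57.7368)=0.0000; B=V−Δ·S=0.0000
Node (3,1) S=97.6536: V=(p*·0.0000+(1−p*)·0.0000)/1.03=0.0000; Δ=(0.0000−0.0000)/(133.7854−87.8882)=0.0000; B=V−Δ·S=0.0000
Node (3,2) S=148.6505: V=(p*·19.5112+(1−p*)·0.0000)/1.03=5.2395; Δ=(19.5112−0.0000)/(203.6512−133.7854)=0.2793; B=V−Δ·S=-36.2736
Node (3,3) S=226.2791: V=(p*·125.8623+(1−p*)·19.5112)/1.03=47.5024; Δ=(125.8623−19.5112)/(310.0023−203.6512)=1.0000; B=V−Δ·S=-178.7767
Node (2,0) S=71.2800: V=(p*·0.0000+(1−p*)·0.0000)/1.03=0.0000; Δ=(0.0000−0.0000)/(97.6536−64.1520)=0.0000; B=V−Δ·S=0.0000
Node (2,1) S=108.5040: V=(p*·5.2395+(1−p*)·0.0000)/1.03=1.4070; Δ=(5.2395−0.0000)/(148.6505−97.6536)=0.1027; B=V−Δ·S=-9.7409
Node (2,2) S=165.1672: V=(p*·47.5024+(1−p*)·5.2395)/1.03=16.4362; Δ=(47.5024−5.2395)/(226.2791−148.6505)=0.5444; B=V−Δ·S=-73.4848
Node (1,0) S=79.2000: V=(p*·1.4070+(1−p*)·0.0000)/1.03=0.3778; Δ=(1.4070−0.0000)/(108.5040−71.2800)=0.0378; B=V−Δ·S=-2.6158
Node (1,1) S=120.5600: V=(p*·16.4362+(1−p*)·1.4070)/1.03=5.4020; Δ=(16.4362−1.4070)/(165.1672−108.5040)=0.2652; B=V−Δ·S=-26.5749
Node (0,0) S=88.0000: V=(p*·5.4020+(1−p*)·0.3778)/1.03=1.7160; Δ=(5.4020−0.3778)/(120.5600−79.2000)=0.1215; B=V−Δ·S=-8.9736
Verification: the root portfolio costs Δ(0,0)·S0 + B(0,0) = 1.7160, matching V0.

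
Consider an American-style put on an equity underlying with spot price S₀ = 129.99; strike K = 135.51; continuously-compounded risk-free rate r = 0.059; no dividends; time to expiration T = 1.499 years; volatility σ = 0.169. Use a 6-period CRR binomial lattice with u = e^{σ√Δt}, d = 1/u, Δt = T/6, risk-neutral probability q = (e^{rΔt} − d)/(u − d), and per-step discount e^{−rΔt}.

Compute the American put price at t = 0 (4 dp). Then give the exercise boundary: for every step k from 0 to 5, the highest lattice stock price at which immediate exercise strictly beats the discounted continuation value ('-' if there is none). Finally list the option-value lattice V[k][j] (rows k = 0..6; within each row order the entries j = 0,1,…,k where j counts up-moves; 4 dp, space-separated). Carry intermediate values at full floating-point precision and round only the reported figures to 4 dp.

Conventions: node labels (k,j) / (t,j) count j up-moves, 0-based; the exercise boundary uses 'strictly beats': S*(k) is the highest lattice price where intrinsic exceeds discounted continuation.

Δt=0.24983, u=1.08814, d=0.91900, q=0.56669, disc=e^(-rΔt)=0.98537
k=6 terminal: V=max(K-S,0) → 57.2038 42.7913 25.7261 5.5200 0.0000 0.0000 0.0000
k=5: j=0 S=85.2083 intr=50.3017 cont=48.3189 V=50.3017[EX]; j=1 S=100.8911 intr=34.6189 cont=32.6361 V=34.6189[EX]; j=2 S=119.4605 intr=16.0495 cont=14.0667 V=16.0495[EX]; j=3 S=141.4476 intr=0.0000 cont=2.3569 V=2.3569[hold]; j=4 S=167.4815 intr=0.0000 cont=0.0000 V=0.0000[hold]; j=5 S=198.3071 intr=0.0000 cont=0.0000 V=0.0000[hold]  S*(5)=119.4605
k=4: j=0 S=92.7187 intr=42.7913 cont=40.8085 V=42.7913[EX]; j=1 S=109.7839 intr=25.7261 cont=23.7433 V=25.7261[EX]; j=2 S=129.9900 intr=5.5200 cont=8.1688 V=8.1688[hold]; j=3 S=153.9151 intr=0.0000 cont=1.0063 V=1.0063[hold]; j=4 S=182.2437 intr=0.0000 cont=0.0000 V=0.0000[hold]  S*(4)=109.7839
k=3: j=0 S=100.8911 intr=34.6189 cont=32.6361 V=34.6189[EX]; j=1 S=119.4605 intr=16.0495 cont=15.5458 V=16.0495[EX]; j=2 S=141.4476 intr=0.0000 cont=4.0498 V=4.0498[hold]; j=3 S=167.4815 intr=0.0000 cont=0.4297 V=0.4297[hold]  S*(3)=119.4605
k=2: j=0 S=109.7839 intr=25.7261 cont=23.7433 V=25.7261[EX]; j=1 S=129.9900 intr=5.5200 cont=9.1141 V=9.1141[hold]; j=2 S=153.9151 intr=0.0000 cont=1.9691 V=1.9691[hold]  S*(2)=109.7839
k=1: j=0 S=119.4605 intr=16.0495 cont=16.0736 V=16.0736[hold]; j=1 S=141.4476 intr=0.0000 cont=4.9910 V=4.9910[hold]  S*(1)=-
k=0: j=0 S=129.9900 intr=5.5200 cont=9.6500 V=9.6500[hold]  S*(0)=-

price = 9.6500
boundary = - - 109.7839 119.4605 109.7839 119.4605
tree:
9.6500
16.0736 4.9910
25.7261 9.1141 1.9691
34.6189 16.0495 4.0498 0.4297
42.7913 25.7261 8.1688 1.0063 0.0000
50.3017 34.6189 16.0495 2.3569 0.0000 0.0000
57.2038 42.7913 25.7261 5.5200 0.0000 0.0000 0.0000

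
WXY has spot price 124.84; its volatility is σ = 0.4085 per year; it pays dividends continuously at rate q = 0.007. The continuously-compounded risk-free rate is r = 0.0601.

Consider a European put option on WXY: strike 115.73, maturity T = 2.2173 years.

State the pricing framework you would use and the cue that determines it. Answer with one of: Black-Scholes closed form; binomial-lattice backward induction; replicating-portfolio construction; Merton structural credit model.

framework: Black-Scholes closed form

Key observation: with WXY following a GBM at constant σ and r, the European put struck at 115.73 prices in closed form — nothing here needs a stepwise model or a balance sheet.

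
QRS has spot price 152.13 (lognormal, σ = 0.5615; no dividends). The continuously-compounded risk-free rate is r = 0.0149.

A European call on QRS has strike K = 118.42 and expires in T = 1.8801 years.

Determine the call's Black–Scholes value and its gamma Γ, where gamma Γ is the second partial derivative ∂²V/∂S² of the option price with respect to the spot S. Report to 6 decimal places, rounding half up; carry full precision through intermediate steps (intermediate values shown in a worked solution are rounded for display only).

σ√T = 0.5615·√1.8801 = 0.769910
d₁ = (ln(S/K) + (r+σ²/2)T) / (σ√T) = (ln(152.13/118.42) + (0.0149+0.5615²/2)·1.8801) / 0.769910 = (0.250498 + 0.324395) / 0.769910 = 0.746700
d₂ = d₁ − σ√T = 0.746700 − 0.769910 = -0.023210
e^{−rT} = 0.972375
N(d₁) = 0.772378,  N(d₂) = 0.490741
Call price V = S·N(d₁) − K·e^{−rT}·N(d₂) = 117.501826 − 56.508210 = 60.993616
φ(d₁) = (1/√(2π))·e^{−d₁²/2} = 0.301882
Γ = φ(d₁) / (S·σ·√T) = 0.002577

price = 60.993616
Γ = 0.002577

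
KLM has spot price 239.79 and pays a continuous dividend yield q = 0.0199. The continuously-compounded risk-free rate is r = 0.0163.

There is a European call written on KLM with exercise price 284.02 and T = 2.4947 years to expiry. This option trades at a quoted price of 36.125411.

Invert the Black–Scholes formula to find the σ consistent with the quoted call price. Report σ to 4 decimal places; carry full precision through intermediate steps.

sigma = 0.3578

At σ = 0.3578 the Black–Scholes value reproduces the quote:
σ√T = 0.3578·√2.4947 = 0.565131
d₁ = (ln(S/K) + (r−q+σ²/2)T) / (σ√T) = (ln(239.79/284.02) + (0.0163−0.0199+0.3578²/2)·2.4947) / 0.565131 = (-0.169281 + 0.150706) / 0.565131 = -0.032869
d₂ = d₁ − σ√T = -0.032869 − 0.565131 = -0.598000
e^{−rT} = 0.960152
e^{−qT} = 0.951568
N(d₁) = 0.486890,  N(d₂) = 0.274920
V = S·e^{−qT}·N(d₁) − K·e^{−rT}·N(d₂) = 111.096709 − 74.971298 = 36.125411 (matching the quote); vega is positive throughout, so no other σ reproduces this price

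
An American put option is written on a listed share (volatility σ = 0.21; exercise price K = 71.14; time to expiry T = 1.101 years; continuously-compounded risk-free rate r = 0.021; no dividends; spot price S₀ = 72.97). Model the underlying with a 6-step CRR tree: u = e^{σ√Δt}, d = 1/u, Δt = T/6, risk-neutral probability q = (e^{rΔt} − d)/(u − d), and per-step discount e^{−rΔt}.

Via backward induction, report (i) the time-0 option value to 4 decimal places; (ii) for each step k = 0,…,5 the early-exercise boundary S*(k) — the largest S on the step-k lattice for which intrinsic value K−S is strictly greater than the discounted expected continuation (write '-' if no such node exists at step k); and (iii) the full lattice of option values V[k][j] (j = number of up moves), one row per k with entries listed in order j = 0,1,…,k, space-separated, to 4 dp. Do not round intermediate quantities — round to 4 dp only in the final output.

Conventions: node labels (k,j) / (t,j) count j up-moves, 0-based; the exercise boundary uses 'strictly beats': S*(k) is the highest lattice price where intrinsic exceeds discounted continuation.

price = 4.7516
boundary = - - - 55.7109 50.9181 55.7109
tree:
4.7516
7.3150 2.2142
10.8650 3.8068 0.6321
15.4291 6.3659 1.2664 0.0000
20.2219 10.2276 2.5373 0.0000 0.0000
24.6024 15.4291 5.0836 0.0000 0.0000 0.0000
28.6060 20.2219 10.1852 0.0000 0.0000 0.0000 0.0000

Δt=0.18350  u=1.09413  d=0.91397  q=0.49896  discount=0.99615
step 6 (expiry): payoffs max(K−S,0) = 28.6060 20.2219 10.1852 0.0000 0.0000 0.0000 0.0000
step 5: (k=5,j=0): S=46.5376, K−S=24.6024, hold=24.3288 ⇒ V=24.6024 exercise | (k=5,j=1): S=55.7109, K−S=15.4291, hold=15.1555 ⇒ V=15.4291 exercise | (k=5,j=2): S=66.6924, K−S=4.4476, hold=5.0836 ⇒ V=5.0836 continue | (k=5,j=3): S=79.8385, K−S=0.0000, hold=0.0000 ⇒ V=0.0000 continue | (k=5,j=4): S=95.5759, K−S=0.0000, hold=0.0000 ⇒ V=0.0000 continue | (k=5,j=5): S=114.4154, K−S=0.0000, hold=0.0000 ⇒ V=0.0000 continue  boundary S*=55.7109
step 4: (k=4,j=0): S=50.9181, K−S=20.2219, hold=19.9483 ⇒ V=20.2219 exercise | (k=4,j=1): S=60.9548, K−S=10.1852, hold=10.2276 ⇒ V=10.2276 continue | (k=4,j=2): S=72.9700, K−S=0.0000, hold=2.5373 ⇒ V=2.5373 continue | (k=4,j=3): S=87.3535, K−S=0.0000, hold=0.0000 ⇒ V=0.0000 continue | (k=4,j=4): S=104.5723, K−S=0.0000, hold=0.0000 ⇒ V=0.0000 continue  boundary S*=50.9181
step 3: (k=3,j=0): S=55.7109, K−S=15.4291, hold=15.1766 ⇒ V=15.4291 exercise | (k=3,j=1): S=66.6924, K−S=4.4476, hold=6.3659 ⇒ V=6.3659 continue | (k=3,j=2): S=79.8385, K−S=0.0000, hold=1.2664 ⇒ V=1.2664 continue | (k=3,j=3): S=95.5759, K−S=0.0000, hold=0.0000 ⇒ V=0.0000 continue  boundary S*=55.7109
step 2: (k=2,j=0): S=60.9548, K−S=10.1852, hold=10.8650 ⇒ V=10.8650 continue | (k=2,j=1): S=72.9700, K−S=0.0000, hold=3.8068 ⇒ V=3.8068 continue | (k=2,j=2): S=87.3535, K−S=0.0000, hold=0.6321 ⇒ V=0.6321 continue  boundary S*=-
step 1: (k=1,j=0): S=66.6924, K−S=4.4476, hold=7.3150 ⇒ V=7.3150 continue | (k=1,j=1): S=79.8385, K−S=0.0000, hold=2.2142 ⇒ V=2.2142 continue  boundary S*=-
step 0: (k=0,j=0): S=72.9700, K−S=0.0000, hold=4.7516 ⇒ V=4.7516 continue  boundary S*=-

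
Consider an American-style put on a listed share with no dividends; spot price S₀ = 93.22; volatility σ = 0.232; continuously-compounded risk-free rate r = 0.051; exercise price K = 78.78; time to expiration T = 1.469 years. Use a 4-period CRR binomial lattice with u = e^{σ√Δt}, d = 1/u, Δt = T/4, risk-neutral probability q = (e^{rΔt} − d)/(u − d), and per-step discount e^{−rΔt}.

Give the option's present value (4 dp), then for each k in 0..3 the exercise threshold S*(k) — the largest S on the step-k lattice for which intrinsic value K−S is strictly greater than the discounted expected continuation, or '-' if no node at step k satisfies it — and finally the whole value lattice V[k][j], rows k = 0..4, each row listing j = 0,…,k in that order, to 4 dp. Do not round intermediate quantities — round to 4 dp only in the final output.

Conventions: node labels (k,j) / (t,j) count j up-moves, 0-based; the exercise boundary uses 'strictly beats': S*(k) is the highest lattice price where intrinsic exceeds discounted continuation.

Δt=0.36725  u=1.15096  d=0.86884  q=0.53192  discount=0.98144
step 4 (expiry): payoffs max(K−S,0) = 25.6584 8.4096 0.0000 0.0000 0.0000
step 3: (k=3,j=0): S=61.1407, K−S=17.6393, hold=16.1775 ⇒ V=17.6393 exercise | (k=3,j=1): S=80.9934, K−S=0.0000, hold=3.8633 ⇒ V=3.8633 continue | (k=3,j=2): S=107.2923, K−S=0.0000, hold=0.0000 ⇒ V=0.0000 continue | (k=3,j=3): S=142.1306, K−S=0.0000, hold=0.0000 ⇒ V=0.0000 continue  boundary S*=61.1407
step 2: (k=2,j=0): S=70.3704, K−S=8.4096, hold=10.1201 ⇒ V=10.1201 continue | (k=2,j=1): S=93.2200, K−S=0.0000, hold=1.7748 ⇒ V=1.7748 continue | (k=2,j=2): S=123.4889, K−S=0.0000, hold=0.0000 ⇒ V=0.0000 continue  boundary S*=-
step 1: (k=1,j=0): S=80.9934, K−S=0.0000, hold=5.5756 ⇒ V=5.5756 continue | (k=1,j=1): S=107.2923, K−S=0.0000, hold=0.8153 ⇒ V=0.8153 continue  boundary S*=-
step 0: (k=0,j=0): S=93.2200, K−S=0.0000, hold=2.9870 ⇒ V=2.9870 continue  boundary S*=-

price = 2.9870
boundary = - - - 61.1407
tree:
2.9870
5.5756 0.8153
10.1201 1.7748 0.0000
17.6393 3.8633 0.0000 0.0000
25.6584 8.4096 0.0000 0.0000 0.0000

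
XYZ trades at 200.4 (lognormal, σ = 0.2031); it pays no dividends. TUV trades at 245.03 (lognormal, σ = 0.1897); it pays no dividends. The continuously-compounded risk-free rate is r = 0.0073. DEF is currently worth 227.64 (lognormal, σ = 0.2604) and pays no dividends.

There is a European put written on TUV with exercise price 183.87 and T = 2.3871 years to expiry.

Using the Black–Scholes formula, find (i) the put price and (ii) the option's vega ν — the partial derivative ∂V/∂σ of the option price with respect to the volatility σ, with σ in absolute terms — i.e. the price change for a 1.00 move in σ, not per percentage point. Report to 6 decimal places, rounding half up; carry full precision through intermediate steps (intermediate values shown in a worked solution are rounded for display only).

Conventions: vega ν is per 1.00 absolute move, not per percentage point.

σ√T = 0.1897·√2.3871 = 0.293091
d₁ = (ln(S/K) + (r+σ²/2)T) / (σ√T) = (ln(245.03/183.87) + (0.0073+0.1897²/2)·2.3871) / 0.293091 = (0.287152 + 0.060377) / 0.293091 = 1.185736
d₂ = d₁ − σ√T = 1.185736 − 0.293091 = 0.892645
e^{−rT} = 0.982725
N(−d₁) = 0.117863,  N(−d₂) = 0.186024
Put price V = K·e^{−rT}·N(−d₂) − S·N(−d₁) = 33.613299 − 28.880038 = 4.733261
φ(d₁) = (1/√(2π))·e^{−d₁²/2} = 0.197518
ν = S·φ(d₁)·√T = 74.775981

price = 4.733261
ν = 74.775981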